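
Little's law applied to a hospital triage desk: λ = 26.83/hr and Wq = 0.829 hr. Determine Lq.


Lq = λWq = 26.83·0.829 = 22.2421

Final: 22.2421


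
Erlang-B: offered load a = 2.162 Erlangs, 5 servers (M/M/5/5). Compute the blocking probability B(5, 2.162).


B(c,a) = (a^c/c!) / Σ_{k=0}^{c} a^k/k!
a^5/5! = 0.393638
Σ terms (k=0..5): 1.00000 + 2.16200 + 2.33712 + 1.68429 + 0.91036 + 0.39364 = 8.487403
B = 0.393638/8.487403 = 0.046379

Final: 0.046379


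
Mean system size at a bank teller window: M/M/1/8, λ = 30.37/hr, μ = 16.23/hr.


ρ = 30.37/16.23 = 1.8712
L = ρ[1 − (K+1)ρ^K + Kρ^(K+1)] / [(1−ρ)(1−ρ^(K+1))]
Numerator: 1.8712·(1 − 9·150.317719 + 8·281.278443) = 1681.049803
Denominator: (-0.8712)·(-280.278443) = 244.185901
L = 1681.049803/244.185901 = 6.8843

Final: 6.8843


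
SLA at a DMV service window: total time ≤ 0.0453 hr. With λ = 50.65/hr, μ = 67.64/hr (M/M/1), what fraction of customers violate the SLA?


W ~ Exponential(μ−λ) for M/M/1.
μ − λ = 67.64 − 50.65 = 16.9900
P(W > t) = e^{−(μ−λ)t} = e^{−0.7696} = 0.463177

Final: 0.463177


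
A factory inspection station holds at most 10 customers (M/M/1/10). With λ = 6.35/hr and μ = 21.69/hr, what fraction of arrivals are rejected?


ρ = λ/μ = 6.35/21.69 = 0.2928
P_K = (1−ρ)ρ^K/(1−ρ^(K+1)) = (0.7072·0.000004625)/(1 − 0.000001354)
= 0.000003271/0.999999 = 0.000003271

Final: 0.000003271


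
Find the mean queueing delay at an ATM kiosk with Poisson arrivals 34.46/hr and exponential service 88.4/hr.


ρ = 34.46/88.4 = 0.3898
Wq = ρ/(μ−λ) = 0.3898/(88.4 − 34.46) = 0.3898/53.94 = 0.007227 hr

Final: 0.007227 hr


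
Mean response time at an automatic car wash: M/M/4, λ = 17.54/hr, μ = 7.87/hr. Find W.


a = 2.2287; ρ = 0.5572; P₀ = 0.101225
Lq = P₀·a^c·ρ/(c!(1−ρ)²) = 0.29569
Wq = Lq/λ = 0.29569/17.54 = 0.01686 hr
W = Wq + 1/μ = 0.01686 + 0.12706 = 0.14392 hr

Final: 0.14392 hr


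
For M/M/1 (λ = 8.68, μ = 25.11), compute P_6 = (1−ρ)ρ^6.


ρ = 8.68/25.11 = 0.3457
P_n = (1−ρ)·ρ^n = (1 − 0.3457)·0.3457^6 = 0.6543·0.001706 = 0.001116

Final: 0.001116


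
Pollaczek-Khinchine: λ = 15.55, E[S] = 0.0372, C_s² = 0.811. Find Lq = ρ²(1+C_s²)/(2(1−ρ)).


ρ = λ·E[S] = 15.55·0.0372 = 0.5785
Lq = ρ²(1+C_s²)/(2(1−ρ)) = 0.3346·(1+0.811)/(2·0.4215)
= 0.3346·1.8110/0.8431 = 0.71878

Final: 0.71878


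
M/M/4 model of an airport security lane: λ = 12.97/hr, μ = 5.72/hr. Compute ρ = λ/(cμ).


ρ = λ/(cμ) = 12.97/(4·5.72) = 12.97/22.88 = 0.5669

Final: 0.5669


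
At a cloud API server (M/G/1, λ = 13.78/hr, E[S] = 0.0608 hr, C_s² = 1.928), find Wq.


ρ = λ·E[S] = 13.78·0.0608 = 0.8378
E[S²] = E[S]²(1+C_s²) = 0.0608²·(1+1.928) = 0.010824
Wq = λ·E[S²]/(2(1−ρ)) = 13.78·0.010824/(2·0.1622) = 0.45984 hr

Final: 0.45984 hr


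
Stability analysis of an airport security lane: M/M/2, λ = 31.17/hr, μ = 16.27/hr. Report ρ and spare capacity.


Total capacity cμ = 2·16.27 = 32.54/hr
ρ = λ/(cμ) = 31.17/32.54 = 0.9579
Stable ⇔ ρ < 1: YES
Spare capacity = cμ − λ = 32.54 − 31.17 = 1.37/hr

Final: ρ = 0.9579; stable; margin = 1.37/hr


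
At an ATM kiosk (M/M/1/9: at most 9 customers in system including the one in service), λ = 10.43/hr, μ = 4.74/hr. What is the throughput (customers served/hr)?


ρ = 2.2004; P_K = (1−ρ)ρ^9/(1−ρ^10) = 0.545747
λ_eff = λ(1 − P_K) = 10.43·(1 − 0.545747) = 10.43·0.454253 = 4.7379 /hr

Final: 4.7379 /hr


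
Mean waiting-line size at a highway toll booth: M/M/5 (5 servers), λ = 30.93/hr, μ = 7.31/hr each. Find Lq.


a = λ/μ = 4.2312; ρ = a/5 = 0.8462
P₀ = 0.008798
Lq = P₀·a^c·ρ / (c!·(1−ρ)²) = 0.008798·1356.16557·0.8462/(120·0.02364)
= 3.55886

Final: 3.55886


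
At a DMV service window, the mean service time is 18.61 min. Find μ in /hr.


μ = 1/(service time) in consistent units.
1 hour = 60 min, so μ = 60/18.61 = 3.2241 per hour

Final: 3.2241 /hr


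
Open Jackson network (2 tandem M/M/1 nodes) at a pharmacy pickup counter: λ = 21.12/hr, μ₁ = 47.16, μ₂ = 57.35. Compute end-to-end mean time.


Each node sees arrival rate λ = 21.12/hr (tandem ⇒ throughput preserved).
W₁ = 1/(μ₁−λ) = 1/(47.16−21.12) = 0.03840 hr
W₂ = 1/(μ₂−λ) = 1/(57.35−21.12) = 0.02760 hr
W_total = W₁ + W₂ = 0.03840 + 0.02760 = 0.06600 hr

Final: 0.06600 hr


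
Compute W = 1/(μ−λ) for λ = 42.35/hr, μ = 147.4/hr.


W = 1/(μ−λ) = 1/(147.4 − 42.35) = 1/105.05 = 0.009519 hr

Final: 0.009519 hr


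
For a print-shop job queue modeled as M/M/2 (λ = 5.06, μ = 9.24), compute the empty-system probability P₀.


a = λ/μ = 5.06/9.24 = 0.5476; ρ = a/c = 0.2738
Σ_{k=0}^{1} a^k/k! (terms k=0..1) = 1.00000 + 0.54762 = 1.54762
Tail: a^2/(2!(1−ρ)) = 0.29989/(2·0.7262) = 0.20648
P₀ = 1/(1.54762 + 0.20648) = 1/1.75410 = 0.570093

Final: 0.570093


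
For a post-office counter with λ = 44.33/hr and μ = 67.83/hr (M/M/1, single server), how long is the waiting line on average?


ρ = 44.33/67.83 = 0.6535
Lq = ρ²/(1−ρ) = 0.4271/0.3465 = 1.2328

Final: 1.2328


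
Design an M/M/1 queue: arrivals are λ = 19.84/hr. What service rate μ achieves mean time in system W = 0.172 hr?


W = 1/(μ−λ) ⇒ μ − λ = 1/W = 1/0.172 = 5.8140
μ = λ + 1/W = 19.84 + 5.8140 = 25.6540 per hr

Final: 25.6540 /hr


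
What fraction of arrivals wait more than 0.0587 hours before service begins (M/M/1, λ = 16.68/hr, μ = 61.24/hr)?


ρ = 16.68/61.24 = 0.2724
P(Wq > t) = ρ·e^{−(μ−λ)t} = 0.2724·e^{−2.6157}
= 0.2724·0.073119 = 0.019915

Final: 0.019915


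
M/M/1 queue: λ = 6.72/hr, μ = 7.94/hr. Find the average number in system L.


ρ = λ/μ = 6.72/7.94 = 0.8463
L = ρ/(1−ρ) = 0.8463/(1 − 0.8463) = 0.8463/0.1537 = 5.5082

Final: 5.5082


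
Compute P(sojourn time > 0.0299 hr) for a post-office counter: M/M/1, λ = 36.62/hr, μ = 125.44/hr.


W ~ Exponential(μ−λ) for M/M/1.
μ − λ = 125.44 − 36.62 = 88.8200
P(W > t) = e^{−(μ−λ)t} = e^{−2.6557} = 0.070248

Final: 0.070248


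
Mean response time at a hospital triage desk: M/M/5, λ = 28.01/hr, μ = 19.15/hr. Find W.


a = 1.4627; ρ = 0.2925; P₀ = 0.231297
Lq = P₀·a^c·ρ/(c!(1−ρ)²) = 0.007542
Wq = Lq/λ = 0.007542/28.01 = 0.0002693 hr
W = Wq + 1/μ = 0.0002693 + 0.05222 = 0.05249 hr

Final: 0.05249 hr


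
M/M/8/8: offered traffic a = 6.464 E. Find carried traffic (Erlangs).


B(8,6.464) = 0.148043 (Erlang-B)
Carried load = a(1 − B) = 6.464·(1 − 0.148043) = 6.464·0.851957 = 5.5070 E

Final: 5.5070 Erlangs


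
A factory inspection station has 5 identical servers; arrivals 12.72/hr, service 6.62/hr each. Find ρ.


ρ = λ/(cμ) = 12.72/(5·6.62) = 12.72/33.10 = 0.3843

Final: 0.3843


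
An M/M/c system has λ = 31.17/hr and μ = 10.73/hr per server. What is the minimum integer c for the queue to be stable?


Stability requires cμ > λ ⇔ c > λ/μ.
λ/μ = 31.17/10.73 = 2.9049
Minimum integer c = ⌊2.9049⌋ + 1 = 3
Check: 3·10.73 = 32.19 > 31.17, while 2·10.73 = 21.46 ≤ 31.17

Final: 3 servers


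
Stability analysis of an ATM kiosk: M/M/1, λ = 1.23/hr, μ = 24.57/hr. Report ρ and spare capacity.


Total capacity cμ = 1·24.57 = 24.57/hr
ρ = λ/(cμ) = 1.23/24.57 = 0.05006
Stable ⇔ ρ < 1: YES
Spare capacity = cμ − λ = 24.57 − 1.23 = 23.34/hr

Final: ρ = 0.05006; stable; margin = 23.34/hr


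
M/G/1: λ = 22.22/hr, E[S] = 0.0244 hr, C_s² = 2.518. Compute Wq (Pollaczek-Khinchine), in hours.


ρ = λ·E[S] = 22.22·0.0244 = 0.5422
E[S²] = E[S]²(1+C_s²) = 0.0244²·(1+2.518) = 0.002094
Wq = λ·E[S²]/(2(1−ρ)) = 22.22·0.002094/(2·0.4578) = 0.05083 hr

Final: 0.05083 hr


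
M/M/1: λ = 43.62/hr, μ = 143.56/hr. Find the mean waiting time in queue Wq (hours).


ρ = 43.62/143.56 = 0.3038
Wq = ρ/(μ−λ) = 0.3038/(143.56 − 43.62) = 0.3038/99.94 = 0.003040 hr

Final: 0.003040 hr


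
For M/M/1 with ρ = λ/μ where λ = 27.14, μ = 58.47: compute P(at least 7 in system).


ρ = 27.14/58.47 = 0.4642
P(N ≥ n) = ρ^n = 0.4642^7 = 0.004642

Final: 0.004642


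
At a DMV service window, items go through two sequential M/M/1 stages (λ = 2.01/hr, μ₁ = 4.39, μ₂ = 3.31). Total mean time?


Each node sees arrival rate λ = 2.01/hr (tandem ⇒ throughput preserved).
W₁ = 1/(μ₁−λ) = 1/(4.39−2.01) = 0.42017 hr
W₂ = 1/(μ₂−λ) = 1/(3.31−2.01) = 0.76923 hr
W_total = W₁ + W₂ = 0.42017 + 0.76923 = 1.18940 hr

Final: 1.18940 hr


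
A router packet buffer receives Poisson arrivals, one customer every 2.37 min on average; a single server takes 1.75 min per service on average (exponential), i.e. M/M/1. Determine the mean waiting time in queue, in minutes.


λ = 60/2.37 = 25.3165 /hr
μ = 60/1.75 = 34.2857 /hr
ρ = λ/μ = 25.3165/34.2857 = 0.7384
Wq = ρ/(μ−λ) = 0.7384/(34.2857−25.3165) = 0.08233 hr
In minutes: 0.08233·60 = 4.940 min

Final: 4.940 min


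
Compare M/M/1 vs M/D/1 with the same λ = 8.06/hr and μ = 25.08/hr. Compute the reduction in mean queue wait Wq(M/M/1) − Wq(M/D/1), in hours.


ρ = 8.06/25.08 = 0.3214
Wq(M/M/1) = ρ/(μ−λ) = 0.3214/17.02 = 0.01888 hr
Wq(M/D/1) = ρ/(2(μ−λ)) = 0.009441 hr
Savings = 0.01888 − 0.009441 = 0.009441 hr

Final: 0.009441 hr


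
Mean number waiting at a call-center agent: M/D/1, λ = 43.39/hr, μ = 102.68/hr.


ρ = 43.39/102.68 = 0.4226
M/D/1: Lq = ρ²/(2(1−ρ)) = 0.1786/(2·0.5774) = 0.15463

Final: 0.15463


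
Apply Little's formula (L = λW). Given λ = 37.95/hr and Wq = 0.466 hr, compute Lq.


Lq = λWq = 37.95·0.466 = 17.6847

Final: 17.6847


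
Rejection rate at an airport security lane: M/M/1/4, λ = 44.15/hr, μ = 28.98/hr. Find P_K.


ρ = λ/μ = 44.15/28.98 = 1.5235
P_K = (1−ρ)ρ^K/(1−ρ^(K+1)) = (-0.5235·5.386781)/(1 − 8.206569)
= -2.819788/-7.206569 = 0.391280

Final: 0.391280


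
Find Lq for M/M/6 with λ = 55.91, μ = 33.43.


a = λ/μ = 1.6724; ρ = a/6 = 0.2787
P₀ = 0.187694
Lq = P₀·a^c·ρ / (c!·(1−ρ)²) = 0.187694·21.88360·0.2787/(720·0.52021)
= 0.003057

Final: 0.003057


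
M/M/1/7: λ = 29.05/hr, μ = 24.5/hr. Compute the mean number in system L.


ρ = 29.05/24.5 = 1.1857
L = ρ[1 − (K+1)ρ^K + Kρ^(K+1)] / [(1−ρ)(1−ρ^(K+1))]
Numerator: 1.1857·(1 − 8·3.295038 + 7·3.906973) = 2.357806
Denominator: (-0.1857)·(-2.906973) = 0.539866
L = 2.357806/0.539866 = 4.3674

Final: 4.3674


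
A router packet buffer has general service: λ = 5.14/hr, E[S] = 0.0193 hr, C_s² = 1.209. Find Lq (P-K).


ρ = λ·E[S] = 5.14·0.0193 = 0.09920
Lq = ρ²(1+C_s²)/(2(1−ρ)) = 0.009841·(1+1.209)/(2·0.9008)
= 0.009841·2.2090/1.8016 = 0.01207

Final: 0.01207


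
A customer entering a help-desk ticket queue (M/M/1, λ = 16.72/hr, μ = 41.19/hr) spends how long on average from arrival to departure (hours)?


W = 1/(μ−λ) = 1/(41.19 − 16.72) = 1/24.47 = 0.04087 hr

Final: 0.04087 hr


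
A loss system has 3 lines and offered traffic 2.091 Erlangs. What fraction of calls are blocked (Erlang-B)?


B(c,a) = (a^c/c!) / Σ_{k=0}^{c} a^k/k!
a^3/3! = 1.523740
Σ terms (k=0..3): 1.00000 + 2.09100 + 2.18614 + 1.52374 = 6.800880
B = 1.523740/6.800880 = 0.224050

Final: 0.224050


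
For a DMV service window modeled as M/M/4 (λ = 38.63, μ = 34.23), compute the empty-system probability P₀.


a = λ/μ = 38.63/34.23 = 1.1285; ρ = a/c = 0.2821
Σ_{k=0}^{3} a^k/k! (terms k=0..3) = 1.00000 + 1.12854 + 0.63680 + 0.23955 = 3.00490
Tail: a^4/(4!(1−ρ)) = 1.62208/(24·0.7179) = 0.09415
P₀ = 1/(3.00490 + 0.09415) = 1/3.09905 = 0.322680

Final: 0.322680


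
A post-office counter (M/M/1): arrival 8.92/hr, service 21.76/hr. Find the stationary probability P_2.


ρ = 8.92/21.76 = 0.4099
P_n = (1−ρ)·ρ^n = (1 − 0.4099)·0.4099^2 = 0.5901·0.168040 = 0.099156

Final: 0.099156


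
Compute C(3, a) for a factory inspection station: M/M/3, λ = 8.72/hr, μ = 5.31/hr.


a = λ/μ = 1.6422; ρ = a/3 = 0.5474
P₀ = 0.177893 (from M/M/c formula)
C(c,a) = [a^c/(c!(1−ρ))]·P₀ = [4.42859/(6·0.4526)]·0.177893
= 1.63078·0.177893 = 0.290105

Final: 0.290105


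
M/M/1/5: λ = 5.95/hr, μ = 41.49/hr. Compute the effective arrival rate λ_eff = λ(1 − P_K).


ρ = 0.1434; P_K = (1−ρ)ρ^5/(1−ρ^6) = 0.00005196
λ_eff = λ(1 − P_K) = 5.95·(1 − 0.00005196) = 5.95·0.999948 = 5.9497 /hr

Final: 5.9497 /hr


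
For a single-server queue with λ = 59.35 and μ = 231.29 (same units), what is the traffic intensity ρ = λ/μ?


ρ = λ/μ = 59.35/231.29 = 0.2566

Final: 0.2566


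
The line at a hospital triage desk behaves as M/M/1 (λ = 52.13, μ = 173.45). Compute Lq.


ρ = 52.13/173.45 = 0.3005
Lq = ρ²/(1−ρ) = 0.09033/0.6995 = 0.1291

Final: 0.1291


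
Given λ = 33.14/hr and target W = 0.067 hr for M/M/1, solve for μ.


W = 1/(μ−λ) ⇒ μ − λ = 1/W = 1/0.067 = 14.9254
μ = λ + 1/W = 33.14 + 14.9254 = 48.0654 per hr

Final: 48.0654 /hr


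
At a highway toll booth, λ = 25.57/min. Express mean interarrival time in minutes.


Mean interarrival time = 1/λ = 1/25.57 minute = 0.03911 minute
In minutes: 0.03911 × 1 = 0.03911 min

Final: 0.03911 min


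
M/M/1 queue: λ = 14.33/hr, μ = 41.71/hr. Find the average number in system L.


ρ = λ/μ = 14.33/41.71 = 0.3436
L = ρ/(1−ρ) = 0.3436/(1 − 0.3436) = 0.3436/0.6564 = 0.5234

Final: 0.5234


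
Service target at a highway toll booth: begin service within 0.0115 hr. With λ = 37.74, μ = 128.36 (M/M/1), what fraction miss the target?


ρ = 37.74/128.36 = 0.2940
P(Wq > t) = ρ·e^{−(μ−λ)t} = 0.2940·e^{−1.0421}
= 0.2940·0.352703 = 0.103701

Final: 0.103701


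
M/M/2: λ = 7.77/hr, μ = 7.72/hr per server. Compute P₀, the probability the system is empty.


a = λ/μ = 7.77/7.72 = 1.0065; ρ = a/c = 0.5032
Σ_{k=0}^{1} a^k/k! (terms k=0..1) = 1.00000 + 1.00648 = 2.00648
Tail: a^2/(2!(1−ρ)) = 1.01300/(2·0.4968) = 1.01960
P₀ = 1/(2.00648 + 1.01960) = 1/3.02608 = 0.330461

Final: 0.330461


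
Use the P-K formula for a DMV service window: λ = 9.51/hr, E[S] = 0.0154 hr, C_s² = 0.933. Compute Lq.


ρ = λ·E[S] = 9.51·0.0154 = 0.1465
Lq = ρ²(1+C_s²)/(2(1−ρ)) = 0.02145·(1+0.933)/(2·0.8535)
= 0.02145·1.9330/1.7071 = 0.02429

Final: 0.02429


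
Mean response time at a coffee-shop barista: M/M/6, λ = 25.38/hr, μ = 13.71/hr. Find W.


a = 1.8512; ρ = 0.3085; P₀ = 0.156903
Lq = P₀·a^c·ρ/(c!(1−ρ)²) = 0.005660
Wq = Lq/λ = 0.005660/25.38 = 0.0002230 hr
W = Wq + 1/μ = 0.0002230 + 0.07294 = 0.07316 hr

Final: 0.07316 hr


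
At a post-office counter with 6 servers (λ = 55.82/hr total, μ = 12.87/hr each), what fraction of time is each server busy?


ρ = λ/(cμ) = 55.82/(6·12.87) = 55.82/77.22 = 0.7229

Final: 0.7229


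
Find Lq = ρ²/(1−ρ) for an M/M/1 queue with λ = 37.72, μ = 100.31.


ρ = 37.72/100.31 = 0.3760
Lq = ρ²/(1−ρ) = 0.1414/0.6240 = 0.2266

Final: 0.2266


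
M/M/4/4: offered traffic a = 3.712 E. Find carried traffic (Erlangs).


B(4,3.712) = 0.282157 (Erlang-B)
Carried load = a(1 − B) = 3.712·(1 − 0.282157) = 3.712·0.717843 = 2.6646 E

Final: 2.6646 Erlangs


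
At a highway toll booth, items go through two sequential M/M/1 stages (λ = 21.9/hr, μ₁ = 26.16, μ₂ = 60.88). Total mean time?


Each node sees arrival rate λ = 21.9/hr (tandem ⇒ throughput preserved).
W₁ = 1/(μ₁−λ) = 1/(26.16−21.9) = 0.23474 hr
W₂ = 1/(μ₂−λ) = 1/(60.88−21.9) = 0.02565 hr
W_total = W₁ + W₂ = 0.23474 + 0.02565 = 0.26040 hr

Final: 0.26040 hr


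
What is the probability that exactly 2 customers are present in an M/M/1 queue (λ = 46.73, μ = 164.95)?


ρ = 46.73/164.95 = 0.2833
P_n = (1−ρ)·ρ^n = (1 − 0.2833)·0.2833^2 = 0.7167·0.080258 = 0.057521

Final: 0.057521


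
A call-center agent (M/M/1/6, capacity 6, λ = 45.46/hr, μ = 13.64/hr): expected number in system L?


ρ = 45.46/13.64 = 3.3328
L = ρ[1 − (K+1)ρ^K + Kρ^(K+1)] / [(1−ρ)(1−ρ^(K+1))]
Numerator: 3.3328·(1 − 7·1370.535744 + 6·4567.782617) = 59371.111614
Denominator: (-2.3328)·(-4566.782617) = 10653.594053
L = 59371.111614/10653.594053 = 5.5729

Final: 5.5729


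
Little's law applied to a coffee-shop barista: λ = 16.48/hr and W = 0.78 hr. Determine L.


L = λW = 16.48·0.78 = 12.8544

Final: 12.8544


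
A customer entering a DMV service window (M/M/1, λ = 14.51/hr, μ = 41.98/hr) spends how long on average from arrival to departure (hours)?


W = 1/(μ−λ) = 1/(41.98 − 14.51) = 1/27.47 = 0.03640 hr

Final: 0.03640 hr


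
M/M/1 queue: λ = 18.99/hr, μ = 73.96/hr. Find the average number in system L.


ρ = λ/μ = 18.99/73.96 = 0.2568
L = ρ/(1−ρ) = 0.2568/(1 − 0.2568) = 0.2568/0.7432 = 0.3455

Final: 0.3455


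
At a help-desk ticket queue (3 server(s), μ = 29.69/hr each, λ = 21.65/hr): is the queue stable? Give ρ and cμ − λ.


Total capacity cμ = 3·29.69 = 89.07/hr
ρ = λ/(cμ) = 21.65/89.07 = 0.2431
Stable ⇔ ρ < 1: YES
Spare capacity = cμ − λ = 89.07 − 21.65 = 67.42/hr

Final: ρ = 0.2431; stable; margin = 67.42/hr


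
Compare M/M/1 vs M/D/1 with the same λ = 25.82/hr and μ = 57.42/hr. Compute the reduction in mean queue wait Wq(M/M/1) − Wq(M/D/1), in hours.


ρ = 25.82/57.42 = 0.4497
Wq(M/M/1) = ρ/(μ−λ) = 0.4497/31.60 = 0.01423 hr
Wq(M/D/1) = ρ/(2(μ−λ)) = 0.007115 hr
Savings = 0.01423 − 0.007115 = 0.007115 hr

Final: 0.007115 hr


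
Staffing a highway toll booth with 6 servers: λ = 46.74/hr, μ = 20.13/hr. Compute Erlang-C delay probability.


a = λ/μ = 2.3219; ρ = a/6 = 0.3870
P₀ = 0.097729 (from M/M/c formula)
C(c,a) = [a^c/(c!(1−ρ))]·P₀ = [156.70022/(720·0.6130)]·0.097729
= 0.35503·0.097729 = 0.034697

Final: 0.034697


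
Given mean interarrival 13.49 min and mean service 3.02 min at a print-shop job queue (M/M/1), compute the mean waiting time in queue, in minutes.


λ = 60/13.49 = 4.4477 /hr
μ = 60/3.02 = 19.8675 /hr
ρ = λ/μ = 4.4477/19.8675 = 0.2239
Wq = ρ/(μ−λ) = 0.2239/(19.8675−4.4477) = 0.01452 hr
In minutes: 0.01452·60 = 0.8711 min

Final: 0.8711 min


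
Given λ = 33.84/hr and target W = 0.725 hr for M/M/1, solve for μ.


W = 1/(μ−λ) ⇒ μ − λ = 1/W = 1/0.725 = 1.3793
μ = λ + 1/W = 33.84 + 1.3793 = 35.2193 per hr

Final: 35.2193 /hr


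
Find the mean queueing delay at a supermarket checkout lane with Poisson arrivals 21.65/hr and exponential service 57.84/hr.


ρ = 21.65/57.84 = 0.3743
Wq = ρ/(μ−λ) = 0.3743/(57.84 − 21.65) = 0.3743/36.19 = 0.01034 hr

Final: 0.01034 hr


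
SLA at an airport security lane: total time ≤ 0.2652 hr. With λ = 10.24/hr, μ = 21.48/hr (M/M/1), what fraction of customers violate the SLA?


W ~ Exponential(μ−λ) for M/M/1.
μ − λ = 21.48 − 10.24 = 11.2400
P(W > t) = e^{−(μ−λ)t} = e^{−2.9808} = 0.050750

Final: 0.050750


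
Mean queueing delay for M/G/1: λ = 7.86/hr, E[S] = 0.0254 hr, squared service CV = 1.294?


ρ = λ·E[S] = 7.86·0.0254 = 0.1996
E[S²] = E[S]²(1+C_s²) = 0.0254²·(1+1.294) = 0.001480
Wq = λ·E[S²]/(2(1−ρ)) = 7.86·0.001480/(2·0.8004) = 0.007267 hr

Final: 0.007267 hr


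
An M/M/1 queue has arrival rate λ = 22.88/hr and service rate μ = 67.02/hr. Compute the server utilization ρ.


ρ = λ/μ = 22.88/67.02 = 0.3414

Final: 0.3414


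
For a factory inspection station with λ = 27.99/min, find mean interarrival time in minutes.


Mean interarrival time = 1/λ = 1/27.99 minute = 0.03573 minute
In minutes: 0.03573 × 1 = 0.03573 min

Final: 0.03573 min


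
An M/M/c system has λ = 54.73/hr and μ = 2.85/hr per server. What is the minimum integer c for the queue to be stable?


Stability requires cμ > λ ⇔ c > λ/μ.
λ/μ = 54.73/2.85 = 19.2035
Minimum integer c = ⌊19.2035⌋ + 1 = 20
Check: 20·2.85 = 57.00 > 54.73, while 19·2.85 = 54.15 ≤ 54.73

Final: 20 servers


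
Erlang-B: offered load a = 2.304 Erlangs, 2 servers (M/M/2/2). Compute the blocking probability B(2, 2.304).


B(c,a) = (a^c/c!) / Σ_{k=0}^{c} a^k/k!
a^2/2! = 2.654208
Σ terms (k=0..2): 1.00000 + 2.30400 + 2.65421 = 5.958208
B = 2.654208/5.958208 = 0.445471

Final: 0.445471


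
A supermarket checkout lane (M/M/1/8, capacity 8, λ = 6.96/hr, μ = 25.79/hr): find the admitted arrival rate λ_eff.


ρ = 0.2699; P_K = (1−ρ)ρ^8/(1−ρ^9) = 0.00002054
λ_eff = λ(1 − P_K) = 6.96·(1 − 0.00002054) = 6.96·0.999979 = 6.9599 /hr

Final: 6.9599 /hr


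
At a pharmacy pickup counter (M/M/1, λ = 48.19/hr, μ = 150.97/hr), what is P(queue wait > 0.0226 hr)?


ρ = 48.19/150.97 = 0.3192
P(Wq > t) = ρ·e^{−(μ−λ)t} = 0.3192·e^{−2.3228}
= 0.3192·0.097996 = 0.031281

Final: 0.031281


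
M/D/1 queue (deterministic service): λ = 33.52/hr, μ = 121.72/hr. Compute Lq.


ρ = 33.52/121.72 = 0.2754
M/D/1: Lq = ρ²/(2(1−ρ)) = 0.07584/(2·0.7246) = 0.05233

Final: 0.05233


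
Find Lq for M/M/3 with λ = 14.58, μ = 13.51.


a = λ/μ = 1.0792; ρ = a/3 = 0.3597
P₀ = 0.334591
Lq = P₀·a^c·ρ / (c!·(1−ρ)²) = 0.334591·1.25692·0.3597/(6·0.40994)
= 0.06151

Final: 0.06151


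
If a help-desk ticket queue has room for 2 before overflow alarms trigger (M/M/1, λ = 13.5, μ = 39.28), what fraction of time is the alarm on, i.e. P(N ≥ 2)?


ρ = 13.5/39.28 = 0.3437
P(N ≥ n) = ρ^n = 0.3437^2 = 0.118120

Final: 0.118120


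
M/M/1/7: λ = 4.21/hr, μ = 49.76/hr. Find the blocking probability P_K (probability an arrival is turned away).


ρ = λ/μ = 4.21/49.76 = 0.08461
P_K = (1−ρ)ρ^K/(1−ρ^(K+1)) = (0.9154·0.00000003103)/(1 − 0.000000002626)
= 0.00000002841/1.000000 = 0.00000002841

Final: 0.00000002841


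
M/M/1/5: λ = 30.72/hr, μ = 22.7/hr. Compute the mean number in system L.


ρ = 30.72/22.7 = 1.3533
L = ρ[1 − (K+1)ρ^K + Kρ^(K+1)] / [(1−ρ)(1−ρ^(K+1))]
Numerator: 1.3533·(1 − 6·4.539173 + 5·6.142881) = 6.061944
Denominator: (-0.3533)·(-5.142881) = 1.817000
L = 6.061944/1.817000 = 3.3362

Final: 3.3362


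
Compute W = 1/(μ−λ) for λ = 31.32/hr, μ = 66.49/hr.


W = 1/(μ−λ) = 1/(66.49 − 31.32) = 1/35.17 = 0.02843 hr

Final: 0.02843 hr


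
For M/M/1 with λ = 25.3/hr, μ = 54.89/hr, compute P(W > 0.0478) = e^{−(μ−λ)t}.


W ~ Exponential(μ−λ) for M/M/1.
μ − λ = 54.89 − 25.3 = 29.5900
P(W > t) = e^{−(μ−λ)t} = e^{−1.4144} = 0.243071

Final: 0.243071


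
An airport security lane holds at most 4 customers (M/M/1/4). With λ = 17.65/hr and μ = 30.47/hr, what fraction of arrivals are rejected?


ρ = λ/μ = 17.65/30.47 = 0.5793
P_K = (1−ρ)ρ^K/(1−ρ^(K+1)) = (0.4207·0.112587)/(1 − 0.065217)
= 0.047370/0.934783 = 0.050675

Final: 0.050675


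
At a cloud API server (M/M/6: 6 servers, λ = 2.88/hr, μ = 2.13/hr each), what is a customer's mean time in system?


a = 1.3521; ρ = 0.2254; P₀ = 0.258659
Lq = P₀·a^c·ρ/(c!(1−ρ)²) = 0.0008244
Wq = Lq/λ = 0.0008244/2.88 = 0.0002862 hr
W = Wq + 1/μ = 0.0002862 + 0.46948 = 0.46977 hr

Final: 0.46977 hr


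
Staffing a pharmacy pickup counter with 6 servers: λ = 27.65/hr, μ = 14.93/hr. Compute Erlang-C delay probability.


a = λ/μ = 1.8520; ρ = a/6 = 0.3087
P₀ = 0.156782 (from M/M/c formula)
C(c,a) = [a^c/(c!(1−ρ))]·P₀ = [40.34707/(720·0.6913)]·0.156782
= 0.08106·0.156782 = 0.012708

Final: 0.012708


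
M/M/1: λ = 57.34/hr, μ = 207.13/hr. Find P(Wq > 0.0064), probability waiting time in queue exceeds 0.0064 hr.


ρ = 57.34/207.13 = 0.2768
P(Wq > t) = ρ·e^{−(μ−λ)t} = 0.2768·e^{−0.9587}
= 0.2768·0.383408 = 0.106139

Final: 0.106139


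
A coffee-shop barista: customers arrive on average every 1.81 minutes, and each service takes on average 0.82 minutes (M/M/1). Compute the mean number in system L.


λ = 60/1.81 = 33.1492 /hr
μ = 60/0.82 = 73.1707 /hr
ρ = λ/μ = 33.1492/73.1707 = 0.4530
L = ρ/(1−ρ) = 0.4530/0.5470 = 0.8283

Final: 0.8283


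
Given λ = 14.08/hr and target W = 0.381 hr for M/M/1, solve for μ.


W = 1/(μ−λ) ⇒ μ − λ = 1/W = 1/0.381 = 2.6247
μ = λ + 1/W = 14.08 + 2.6247 = 16.7047 per hr

Final: 16.7047 /hr


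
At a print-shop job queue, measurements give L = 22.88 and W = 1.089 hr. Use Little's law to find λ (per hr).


λ = L/W = 22.88/1.089 = 21.0101 /hr

Final: 21.0101 /hr


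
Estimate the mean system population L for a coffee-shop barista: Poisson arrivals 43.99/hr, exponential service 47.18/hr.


ρ = λ/μ = 43.99/47.18 = 0.9324
L = ρ/(1−ρ) = 0.9324/(1 − 0.9324) = 0.9324/0.06761 = 13.7900

Final: 13.7900


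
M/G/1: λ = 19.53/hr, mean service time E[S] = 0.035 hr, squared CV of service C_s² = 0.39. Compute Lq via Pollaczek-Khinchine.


ρ = λ·E[S] = 19.53·0.035 = 0.6836
Lq = ρ²(1+C_s²)/(2(1−ρ)) = 0.4672·(1+0.39)/(2·0.3164)
= 0.4672·1.3900/0.6329 = 1.02617

Final: 1.02617


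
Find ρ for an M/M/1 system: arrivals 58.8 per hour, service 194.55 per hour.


ρ = λ/μ = 58.8/194.55 = 0.3022

Final: 0.3022


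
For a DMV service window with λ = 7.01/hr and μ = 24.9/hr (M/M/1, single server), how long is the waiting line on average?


ρ = 7.01/24.9 = 0.2815
Lq = ρ²/(1−ρ) = 0.07926/0.7185 = 0.1103

Final: 0.1103


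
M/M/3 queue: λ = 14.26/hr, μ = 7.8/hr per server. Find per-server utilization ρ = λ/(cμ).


ρ = λ/(cμ) = 14.26/(3·7.8) = 14.26/23.40 = 0.6094

Final: 0.6094


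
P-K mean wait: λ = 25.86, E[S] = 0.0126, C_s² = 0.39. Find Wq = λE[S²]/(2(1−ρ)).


ρ = λ·E[S] = 25.86·0.0126 = 0.3258
E[S²] = E[S]²(1+C_s²) = 0.0126²·(1+0.39) = 0.0002207
Wq = λ·E[S²]/(2(1−ρ)) = 25.86·0.0002207/(2·0.6742) = 0.004232 hr

Final: 0.004232 hr


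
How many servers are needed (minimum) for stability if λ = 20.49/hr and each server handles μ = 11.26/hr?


Stability requires cμ > λ ⇔ c > λ/μ.
λ/μ = 20.49/11.26 = 1.8197
Minimum integer c = ⌊1.8197⌋ + 1 = 2
Check: 2·11.26 = 22.52 > 20.49, while 1·11.26 = 11.26 ≤ 20.49

Final: 2 servers


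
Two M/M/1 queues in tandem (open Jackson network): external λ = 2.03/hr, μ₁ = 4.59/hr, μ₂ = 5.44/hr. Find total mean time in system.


Each node sees arrival rate λ = 2.03/hr (tandem ⇒ throughput preserved).
W₁ = 1/(μ₁−λ) = 1/(4.59−2.03) = 0.39062 hr
W₂ = 1/(μ₂−λ) = 1/(5.44−2.03) = 0.29326 hr
W_total = W₁ + W₂ = 0.39062 + 0.29326 = 0.68388 hr

Final: 0.68388 hr


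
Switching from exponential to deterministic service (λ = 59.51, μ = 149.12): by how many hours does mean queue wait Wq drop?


ρ = 59.51/149.12 = 0.3991
Wq(M/M/1) = ρ/(μ−λ) = 0.3991/89.61 = 0.004453 hr
Wq(M/D/1) = ρ/(2(μ−λ)) = 0.002227 hr
Savings = 0.004453 − 0.002227 = 0.002227 hr

Final: 0.002227 hr


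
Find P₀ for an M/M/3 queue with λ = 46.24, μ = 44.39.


a = λ/μ = 46.24/44.39 = 1.0417; ρ = a/c = 0.3472
Σ_{k=0}^{2} a^k/k! (terms k=0..2) = 1.00000 + 1.04168 + 0.54254 = 2.58422
Tail: a^3/(3!(1−ρ)) = 1.13031/(6·0.6528) = 0.28859
P₀ = 1/(2.58422 + 0.28859) = 1/2.87281 = 0.348091

Final: 0.348091


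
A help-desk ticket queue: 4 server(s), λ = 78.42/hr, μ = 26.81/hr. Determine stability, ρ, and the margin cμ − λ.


Total capacity cμ = 4·26.81 = 107.24/hr
ρ = λ/(cμ) = 78.42/107.24 = 0.7313
Stable ⇔ ρ < 1: YES
Spare capacity = cμ − λ = 107.24 − 78.42 = 28.82/hr

Final: ρ = 0.7313; stable; margin = 28.82/hr


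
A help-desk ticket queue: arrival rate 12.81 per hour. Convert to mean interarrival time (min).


Mean interarrival time = 1/λ = 1/12.81 hour = 0.07806 hour
In minutes: 0.07806 × 60 = 4.6838 min

Final: 4.6838 min


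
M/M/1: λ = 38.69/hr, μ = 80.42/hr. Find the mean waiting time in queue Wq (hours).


ρ = 38.69/80.42 = 0.4811
Wq = ρ/(μ−λ) = 0.4811/(80.42 − 38.69) = 0.4811/41.73 = 0.01153 hr

Final: 0.01153 hr


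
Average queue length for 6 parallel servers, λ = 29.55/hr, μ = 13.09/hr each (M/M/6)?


a = λ/μ = 2.2574; ρ = a/6 = 0.3762
P₀ = 0.104295
Lq = P₀·a^c·ρ / (c!·(1−ρ)²) = 0.104295·132.34485·0.3762/(720·0.38907)
= 0.01854

Final: 0.01854


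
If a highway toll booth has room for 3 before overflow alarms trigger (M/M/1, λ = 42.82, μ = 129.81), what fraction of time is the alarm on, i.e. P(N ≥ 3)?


ρ = 42.82/129.81 = 0.3299
P(N ≥ n) = ρ^n = 0.3299^3 = 0.035893

Final: 0.035893


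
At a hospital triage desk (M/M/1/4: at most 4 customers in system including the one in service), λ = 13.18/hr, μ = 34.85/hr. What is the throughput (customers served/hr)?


ρ = 0.3782; P_K = (1−ρ)ρ^4/(1−ρ^5) = 0.012820
λ_eff = λ(1 − P_K) = 13.18·(1 − 0.012820) = 13.18·0.987180 = 13.0110 /hr

Final: 13.0110 /hr


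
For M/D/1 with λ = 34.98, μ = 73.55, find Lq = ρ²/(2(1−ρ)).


ρ = 34.98/73.55 = 0.4756
M/D/1: Lq = ρ²/(2(1−ρ)) = 0.2262/(2·0.5244) = 0.21566

Final: 0.21566


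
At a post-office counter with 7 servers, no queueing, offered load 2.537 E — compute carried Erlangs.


B(7,2.537) = 0.010666 (Erlang-B)
Carried load = a(1 − B) = 2.537·(1 − 0.010666) = 2.537·0.989334 = 2.5099 E

Final: 2.5099 Erlangs


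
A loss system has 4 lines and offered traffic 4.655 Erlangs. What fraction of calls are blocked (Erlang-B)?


B(c,a) = (a^c/c!) / Σ_{k=0}^{c} a^k/k!
a^4/4! = 19.564444
Σ terms (k=0..4): 1.00000 + 4.65500 + 10.83451 + 16.81155 + 19.56444 = 52.865508
B = 19.564444/52.865508 = 0.370080

Final: 0.370080


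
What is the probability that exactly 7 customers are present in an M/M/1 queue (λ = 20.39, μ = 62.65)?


ρ = 20.39/62.65 = 0.3255
P_n = (1−ρ)·ρ^n = (1 − 0.3255)·0.3255^7 = 0.6745·0.0003868 = 0.0002609

Final: 0.0002609


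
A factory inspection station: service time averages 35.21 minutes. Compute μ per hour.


μ = 1/(service time) in consistent units.
1 hour = 60 min, so μ = 60/35.21 = 1.7041 per hour

Final: 1.7041 /hr


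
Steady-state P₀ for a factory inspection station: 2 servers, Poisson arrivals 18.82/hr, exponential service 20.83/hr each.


a = λ/μ = 18.82/20.83 = 0.9035; ρ = a/c = 0.4518
Σ_{k=0}^{1} a^k/k! (terms k=0..1) = 1.00000 + 0.90350 = 1.90350
Tail: a^2/(2!(1−ρ)) = 0.81632/(2·0.5482) = 0.74448
P₀ = 1/(1.90350 + 0.74448) = 1/2.64799 = 0.377646

Final: 0.377646


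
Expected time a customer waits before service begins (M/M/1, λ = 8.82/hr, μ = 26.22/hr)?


ρ = 8.82/26.22 = 0.3364
Wq = ρ/(μ−λ) = 0.3364/(26.22 − 8.82) = 0.3364/17.40 = 0.01933 hr

Final: 0.01933 hr


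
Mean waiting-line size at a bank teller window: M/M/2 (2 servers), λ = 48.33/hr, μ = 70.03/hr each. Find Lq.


a = λ/μ = 0.6901; ρ = a/2 = 0.3451
P₀ = 0.486915
Lq = P₀·a^c·ρ / (c!·(1−ρ)²) = 0.486915·0.47628·0.3451/(2·0.42894)
= 0.09328

Final: 0.09328


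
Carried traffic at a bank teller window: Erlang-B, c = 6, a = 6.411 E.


B(6,6.411) = 0.293154 (Erlang-B)
Carried load = a(1 − B) = 6.411·(1 − 0.293154) = 6.411·0.706846 = 4.5316 E

Final: 4.5316 Erlangs


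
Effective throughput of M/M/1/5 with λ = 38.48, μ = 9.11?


ρ = 4.2239; P_K = (1−ρ)ρ^5/(1−ρ^6) = 0.763388
λ_eff = λ(1 − P_K) = 38.48·(1 − 0.763388) = 38.48·0.236612 = 9.1048 /hr

Final: 9.1048 /hr


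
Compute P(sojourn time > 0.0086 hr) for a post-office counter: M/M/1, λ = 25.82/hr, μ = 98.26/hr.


W ~ Exponential(μ−λ) for M/M/1.
μ − λ = 98.26 − 25.82 = 72.4400
P(W > t) = e^{−(μ−λ)t} = e^{−0.6230} = 0.536342

Final: 0.536342


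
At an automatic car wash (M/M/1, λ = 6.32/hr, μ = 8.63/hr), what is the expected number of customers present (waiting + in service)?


ρ = λ/μ = 6.32/8.63 = 0.7323
L = ρ/(1−ρ) = 0.7323/(1 − 0.7323) = 0.7323/0.2677 = 2.7359

Final: 2.7359


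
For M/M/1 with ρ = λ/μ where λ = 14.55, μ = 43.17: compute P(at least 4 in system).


ρ = 14.55/43.17 = 0.3370
P(N ≥ n) = ρ^n = 0.3370^4 = 0.012904

Final: 0.012904


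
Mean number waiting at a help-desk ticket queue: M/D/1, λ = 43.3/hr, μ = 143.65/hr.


ρ = 43.3/143.65 = 0.3014
M/D/1: Lq = ρ²/(2(1−ρ)) = 0.09086/(2·0.6986) = 0.06503

Final: 0.06503


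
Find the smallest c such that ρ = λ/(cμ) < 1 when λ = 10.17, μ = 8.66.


Stability requires cμ > λ ⇔ c > λ/μ.
λ/μ = 10.17/8.66 = 1.1744
Minimum integer c = ⌊1.1744⌋ + 1 = 2
Check: 2·8.66 = 17.32 > 10.17, while 1·8.66 = 8.66 ≤ 10.17

Final: 2 servers


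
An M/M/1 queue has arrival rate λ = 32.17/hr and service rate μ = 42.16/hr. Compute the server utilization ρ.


ρ = λ/μ = 32.17/42.16 = 0.7630

Final: 0.7630


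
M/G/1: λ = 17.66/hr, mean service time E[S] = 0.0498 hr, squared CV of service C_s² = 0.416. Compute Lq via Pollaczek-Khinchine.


ρ = λ·E[S] = 17.66·0.0498 = 0.8795
Lq = ρ²(1+C_s²)/(2(1−ρ)) = 0.7735·(1+0.416)/(2·0.1205)
= 0.7735·1.4160/0.2411 = 4.54330

Final: 4.54330


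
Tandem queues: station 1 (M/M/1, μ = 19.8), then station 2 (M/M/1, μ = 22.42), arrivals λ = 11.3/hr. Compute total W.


Each node sees arrival rate λ = 11.3/hr (tandem ⇒ throughput preserved).
W₁ = 1/(μ₁−λ) = 1/(19.8−11.3) = 0.11765 hr
W₂ = 1/(μ₂−λ) = 1/(22.42−11.3) = 0.08993 hr
W_total = W₁ + W₂ = 0.11765 + 0.08993 = 0.20758 hr

Final: 0.20758 hr


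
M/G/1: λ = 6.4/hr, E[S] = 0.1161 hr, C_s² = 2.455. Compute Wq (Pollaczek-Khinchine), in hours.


ρ = λ·E[S] = 6.4·0.1161 = 0.7430
E[S²] = E[S]²(1+C_s²) = 0.1161²·(1+2.455) = 0.046571
Wq = λ·E[S²]/(2(1−ρ)) = 6.4·0.046571/(2·0.2570) = 0.57996 hr

Final: 0.57996 hr


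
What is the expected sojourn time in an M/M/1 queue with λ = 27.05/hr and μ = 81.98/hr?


W = 1/(μ−λ) = 1/(81.98 − 27.05) = 1/54.93 = 0.01820 hr

Final: 0.01820 hr


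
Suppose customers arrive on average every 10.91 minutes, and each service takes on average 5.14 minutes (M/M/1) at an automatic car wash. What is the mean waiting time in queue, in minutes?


λ = 60/10.91 = 5.4995 /hr
μ = 60/5.14 = 11.6732 /hr
ρ = λ/μ = 5.4995/11.6732 = 0.4711
Wq = ρ/(μ−λ) = 0.4711/(11.6732−5.4995) = 0.07631 hr
In minutes: 0.07631·60 = 4.579 min

Final: 4.579 min


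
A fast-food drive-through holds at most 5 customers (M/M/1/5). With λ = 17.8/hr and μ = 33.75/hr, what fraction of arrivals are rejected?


ρ = λ/μ = 17.8/33.75 = 0.5274
P_K = (1−ρ)ρ^K/(1−ρ^(K+1)) = (0.4726·0.040807)/(1 − 0.021522)
= 0.019285/0.978478 = 0.019709

Final: 0.019709


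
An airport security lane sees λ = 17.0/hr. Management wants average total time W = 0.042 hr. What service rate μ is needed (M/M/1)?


W = 1/(μ−λ) ⇒ μ − λ = 1/W = 1/0.042 = 23.8095
μ = λ + 1/W = 17.0 + 23.8095 = 40.8095 per hr

Final: 40.8095 /hr


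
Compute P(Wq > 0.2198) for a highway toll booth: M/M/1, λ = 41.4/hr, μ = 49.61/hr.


ρ = 41.4/49.61 = 0.8345
P(Wq > t) = ρ·e^{−(μ−λ)t} = 0.8345·e^{−1.8046}
= 0.8345·0.164547 = 0.137316

Final: 0.137316


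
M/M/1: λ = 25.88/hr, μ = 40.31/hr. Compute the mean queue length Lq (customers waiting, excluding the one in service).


ρ = 25.88/40.31 = 0.6420
Lq = ρ²/(1−ρ) = 0.4122/0.3580 = 1.1515

Final: 1.1515


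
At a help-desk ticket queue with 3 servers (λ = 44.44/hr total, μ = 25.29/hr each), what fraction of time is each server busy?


ρ = λ/(cμ) = 44.44/(3·25.29) = 44.44/75.87 = 0.5857

Final: 0.5857


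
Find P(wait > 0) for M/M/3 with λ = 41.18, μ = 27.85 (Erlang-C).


a = λ/μ = 1.4786; ρ = a/3 = 0.4929
P₀ = 0.215783 (from M/M/c formula)
C(c,a) = [a^c/(c!(1−ρ))]·P₀ = [3.23283/(6·0.5071)]·0.215783
= 1.06248·0.215783 = 0.229264

Final: 0.229264


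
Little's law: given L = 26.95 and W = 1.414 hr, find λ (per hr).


λ = L/W = 26.95/1.414 = 19.0594 /hr

Final: 19.0594 /hr


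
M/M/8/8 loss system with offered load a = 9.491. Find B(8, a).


B(c,a) = (a^c/c!) / Σ_{k=0}^{c} a^k/k!
a^8/8! = 1632.958936
Σ terms (k=0..8): 1.00000 + 9.49100 + 45.03954 + 142.49009 + 338.09337 + 641.76883 + 1015.17133 + 1376.42730 + 1632.95894 = 5202.440397
B = 1632.958936/5202.440397 = 0.313883

Final: 0.313883


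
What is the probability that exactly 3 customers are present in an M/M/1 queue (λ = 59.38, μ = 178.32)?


ρ = 59.38/178.32 = 0.3330
P_n = (1−ρ)·ρ^n = (1 − 0.3330)·0.3330^3 = 0.6670·0.036925 = 0.024629

Final: 0.024629


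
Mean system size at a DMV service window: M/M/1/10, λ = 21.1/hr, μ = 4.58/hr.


ρ = 21.1/4.58 = 4.6070
L = ρ[1 − (K+1)ρ^K + Kρ^(K+1)] / [(1−ρ)(1−ρ^(K+1))]
Numerator: 4.6070·(1 − 11·4306949.434063 + 10·19842059.619808) = 695858436.077183
Denominator: (-3.6070)·(-19842058.619808) = 71570045.502013
L = 695858436.077183/71570045.502013 = 9.7228

Final: 9.7228


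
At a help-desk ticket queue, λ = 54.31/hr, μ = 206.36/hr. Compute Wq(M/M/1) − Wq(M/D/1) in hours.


ρ = 54.31/206.36 = 0.2632
Wq(M/M/1) = ρ/(μ−λ) = 0.2632/152.05 = 0.001731 hr
Wq(M/D/1) = ρ/(2(μ−λ)) = 0.0008654 hr
Savings = 0.001731 − 0.0008654 = 0.0008654 hr

Final: 0.0008654 hr


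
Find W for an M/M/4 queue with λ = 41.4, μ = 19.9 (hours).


a = 2.0804; ρ = 0.5201; P₀ = 0.119453
Lq = P₀·a^c·ρ/(c!(1−ρ)²) = 0.21055
Wq = Lq/λ = 0.21055/41.4 = 0.005086 hr
W = Wq + 1/μ = 0.005086 + 0.05025 = 0.05534 hr

Final: 0.05534 hr


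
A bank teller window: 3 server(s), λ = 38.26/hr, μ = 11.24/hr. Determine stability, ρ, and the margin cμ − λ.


Total capacity cμ = 3·11.24 = 33.72/hr
ρ = λ/(cμ) = 38.26/33.72 = 1.1346
Stable ⇔ ρ < 1: NO
Spare capacity = cμ − λ = 33.72 − 38.26 = -4.54/hr

Final: ρ = 1.1346; unstable; margin = -4.54/hr


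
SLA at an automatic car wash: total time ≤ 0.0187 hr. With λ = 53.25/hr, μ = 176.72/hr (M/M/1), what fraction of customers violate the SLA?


W ~ Exponential(μ−λ) for M/M/1.
μ − λ = 176.72 − 53.25 = 123.4700
P(W > t) = e^{−(μ−λ)t} = e^{−2.3089} = 0.099372

Final: 0.099372


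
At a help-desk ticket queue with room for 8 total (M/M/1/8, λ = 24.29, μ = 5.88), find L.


ρ = 24.29/5.88 = 4.1310
L = ρ[1 − (K+1)ρ^K + Kρ^(K+1)] / [(1−ρ)(1−ρ^(K+1))]
Numerator: 4.1310·(1 − 9·84801.104701 + 8·350309.325372) = 8424109.336316
Denominator: (-3.1310)·(-350308.325372) = 1096798.685390
L = 8424109.336316/1096798.685390 = 7.6806

Final: 7.6806


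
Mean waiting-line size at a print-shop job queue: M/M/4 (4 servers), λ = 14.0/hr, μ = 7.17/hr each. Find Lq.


a = λ/μ = 1.9526; ρ = a/4 = 0.4881
P₀ = 0.137309
Lq = P₀·a^c·ρ / (c!·(1−ρ)²) = 0.137309·14.53569·0.4881/(24·0.26200)
= 0.15495

Final: 0.15495


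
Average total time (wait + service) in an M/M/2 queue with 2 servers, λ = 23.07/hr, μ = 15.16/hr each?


a = 1.5218; ρ = 0.7609; P₀ = 0.135793
Lq = P₀·a^c·ρ/(c!(1−ρ)²) = 2.09240
Wq = Lq/λ = 2.09240/23.07 = 0.09070 hr
W = Wq + 1/μ = 0.09070 + 0.06596 = 0.15666 hr

Final: 0.15666 hr


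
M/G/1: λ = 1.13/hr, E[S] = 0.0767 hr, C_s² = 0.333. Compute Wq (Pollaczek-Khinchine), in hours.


ρ = λ·E[S] = 1.13·0.0767 = 0.08667
E[S²] = E[S]²(1+C_s²) = 0.0767²·(1+0.333) = 0.007842
Wq = λ·E[S²]/(2(1−ρ)) = 1.13·0.007842/(2·0.9133) = 0.004851 hr

Final: 0.004851 hr


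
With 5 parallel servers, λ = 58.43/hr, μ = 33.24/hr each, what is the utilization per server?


ρ = λ/(cμ) = 58.43/(5·33.24) = 58.43/166.20 = 0.3516

Final: 0.3516


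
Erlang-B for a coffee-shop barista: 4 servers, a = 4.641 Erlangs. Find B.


B(c,a) = (a^c/c!) / Σ_{k=0}^{c} a^k/k!
a^4/4! = 19.330141
Σ terms (k=0..4): 1.00000 + 4.64100 + 10.76944 + 16.66032 + 19.33014 = 52.400906
B = 19.330141/52.400906 = 0.368889

Final: 0.368889
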